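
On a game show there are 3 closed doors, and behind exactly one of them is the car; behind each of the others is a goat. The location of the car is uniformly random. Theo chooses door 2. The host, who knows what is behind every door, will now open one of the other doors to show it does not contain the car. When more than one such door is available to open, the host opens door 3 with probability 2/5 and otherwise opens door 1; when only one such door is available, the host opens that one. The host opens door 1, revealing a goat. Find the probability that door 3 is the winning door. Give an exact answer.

Apply Bayes' rule, conditioning on where the car actually is.
If it is behind door 1 (prior 1/3): the host opened door 1, so this case is ruled out; weight (1/3)·0 = 0.
If it is behind door 2 (prior 1/3): door 3 is available but not opened, probability 3/5; weight (1/3)·(3/5) = 1/5.
If it is behind door 3 (prior 1/3): only door 1 is available, probability 1; weight (1/3)·1 = 1/3.
The weights sum to 8/15.
So P(the car behind door 3 | the host opened door 1) = (1/3) / (8/15) = 5/8.

5/8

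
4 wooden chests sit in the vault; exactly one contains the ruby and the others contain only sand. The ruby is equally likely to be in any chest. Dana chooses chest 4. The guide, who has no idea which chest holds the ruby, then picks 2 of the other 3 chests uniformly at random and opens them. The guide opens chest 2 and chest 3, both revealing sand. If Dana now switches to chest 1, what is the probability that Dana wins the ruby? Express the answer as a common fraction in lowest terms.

1/2

Because the guide chose which chests to open without knowing where the ruby is, the choice is independent of the prize location. Learning that none of the 2 opened chests holds the ruby simply rules out those 2 locations and leaves the remaining 2 chests still equally likely by symmetry.
So P(the ruby in chest 1) = 1/2.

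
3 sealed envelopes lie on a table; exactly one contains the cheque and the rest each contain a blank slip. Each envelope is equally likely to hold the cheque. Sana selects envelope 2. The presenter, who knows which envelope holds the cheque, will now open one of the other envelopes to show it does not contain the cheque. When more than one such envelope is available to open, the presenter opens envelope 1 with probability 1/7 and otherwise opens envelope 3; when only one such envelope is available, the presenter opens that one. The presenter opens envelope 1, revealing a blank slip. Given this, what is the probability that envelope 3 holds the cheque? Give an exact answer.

Consider each possible location of the cheque in turn.
If it is in envelope 1 (prior 1/3): the presenter opened envelope 1, so this case is ruled out; weight (1/3)·0 = 0.
If it is in envelope 2 (prior 1/3): envelope 1 is available, opened with probability 1/7; weight (1/3)·(1/7) = 1/21.
If it is in envelope 3 (prior 1/3): only envelope 1 is available, probability 1; weight (1/3)·1 = 1/3.
The weights sum to 8/21.
So P(the cheque in envelope 3 | the presenter opened envelope 1) = (1/3) / (8/21) = 7/8.

7/8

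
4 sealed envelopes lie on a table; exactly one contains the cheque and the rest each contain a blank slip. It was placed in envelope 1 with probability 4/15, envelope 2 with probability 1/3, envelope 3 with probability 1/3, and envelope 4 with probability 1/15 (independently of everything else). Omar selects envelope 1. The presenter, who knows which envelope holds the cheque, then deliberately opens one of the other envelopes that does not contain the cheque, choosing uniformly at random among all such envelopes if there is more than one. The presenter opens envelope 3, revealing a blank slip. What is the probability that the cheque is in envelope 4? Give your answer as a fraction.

3/26

Condition on the true location of the cheque.
If it is in envelope 1 (prior 4/15): the presenter has 3 equally likely choices, so probability 1/3; weight (4/15)·(1/3) = 4/45.
If it is in envelope 2 (prior 1/3): the presenter has 2 equally likely choices, so probability 1/2; weight (1/3)·(1/2) = 1/6.
If it is in envelope 3 (prior 1/3): the presenter opened envelope 3, so this case is ruled out; weight (1/3)·0 = 0.
If it is in envelope 4 (prior 1/15): the presenter has 2 equally likely choices, so probability 1/2; weight (1/15)·(1/2) = 1/30.
The weights sum to 13/45.
So P(the cheque in envelope 4 | the presenter opened envelope 3) = (1/30) / (13/45) = 3/26.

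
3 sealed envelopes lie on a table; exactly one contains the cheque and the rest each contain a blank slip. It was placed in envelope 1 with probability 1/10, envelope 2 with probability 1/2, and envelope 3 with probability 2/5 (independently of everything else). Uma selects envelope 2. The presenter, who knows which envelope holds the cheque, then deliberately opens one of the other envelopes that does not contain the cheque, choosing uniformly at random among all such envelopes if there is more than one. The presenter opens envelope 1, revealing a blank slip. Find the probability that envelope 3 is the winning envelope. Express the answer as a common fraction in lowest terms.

Consider each possible location of the cheque in turn.
If it is in envelope 1 (prior 1/10): the presenter opened envelope 1, so this case is ruled out; weight (1/10)·0 = 0.
If it is in envelope 2 (prior 1/2): the presenter has 2 equally likely choices, so probability 1/2; weight (1/2)·(1/2) = 1/4.
If it is in envelope 3 (prior 2/5): the presenter has no choice, probability 1; weight (2/5)·1 = 2/5.
The weights sum to 13/20.
So P(the cheque in envelope 3 | the presenter opened envelope 1) = (2/5) / (13/20) = 8/13.

8/13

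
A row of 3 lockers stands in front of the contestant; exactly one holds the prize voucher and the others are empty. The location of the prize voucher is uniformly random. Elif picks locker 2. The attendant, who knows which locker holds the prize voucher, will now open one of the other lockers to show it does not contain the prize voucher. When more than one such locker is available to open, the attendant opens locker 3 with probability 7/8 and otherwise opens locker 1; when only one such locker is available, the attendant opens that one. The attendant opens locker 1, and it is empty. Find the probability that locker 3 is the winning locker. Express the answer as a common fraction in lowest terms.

8/9

Consider each possible location of the prize voucher in turn.
If it is in locker 1 (prior 1/3): the attendant opened locker 1, so this case is ruled out; weight (1/3)·0 = 0.
If it is in locker 2 (prior 1/3): locker 3 is available but not opened, probability 1/8; weight (1/3)·(1/8) = 1/24.
If it is in locker 3 (prior 1/3): only locker 1 is available, probability 1; weight (1/3)·1 = 1/3.
The weights sum to 3/8.
So P(the prize voucher in locker 3 | the attendant opened locker 1) = (1/3) / (3/8) = 8/9.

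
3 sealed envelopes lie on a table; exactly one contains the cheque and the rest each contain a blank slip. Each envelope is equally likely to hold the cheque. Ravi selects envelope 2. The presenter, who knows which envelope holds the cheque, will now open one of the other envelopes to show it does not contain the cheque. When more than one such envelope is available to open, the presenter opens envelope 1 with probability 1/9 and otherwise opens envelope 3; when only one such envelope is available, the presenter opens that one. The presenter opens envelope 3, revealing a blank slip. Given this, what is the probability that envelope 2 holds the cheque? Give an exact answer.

8/17

Apply Bayes' rule, conditioning on where the cheque actually is.
If it is in envelope 1 (prior 1/3): only envelope 3 is available, probability 1; weight (1/3)·1 = 1/3.
If it is in envelope 2 (prior 1/3): envelope 1 is available but not opened, probability 8/9; weight (1/3)·(8/9) = 8/27.
If it is in envelope 3 (prior 1/3): the presenter opened envelope 3, so this case is ruled out; weight (1/3)·0 = 0.
The weights sum to 17/27.
So P(the cheque in envelope 2 | the presenter opened envelope 3) = (8/27) / (17/27) = 8/17.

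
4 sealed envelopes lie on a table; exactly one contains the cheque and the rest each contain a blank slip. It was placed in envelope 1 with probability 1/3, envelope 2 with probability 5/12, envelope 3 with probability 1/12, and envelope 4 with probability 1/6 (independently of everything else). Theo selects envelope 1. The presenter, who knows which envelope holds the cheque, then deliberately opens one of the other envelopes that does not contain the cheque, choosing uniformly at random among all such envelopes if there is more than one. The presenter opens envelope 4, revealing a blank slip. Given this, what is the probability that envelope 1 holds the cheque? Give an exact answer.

Consider each possible location of the cheque in turn.
If it is in envelope 1 (prior 1/3): the presenter has 3 equally likely choices, so probability 1/3; weight (1/3)·(1/3) = 1/9.
If it is in envelope 2 (prior 5/12): the presenter has 2 equally likely choices, so probability 1/2; weight (5/12)·(1/2) = 5/24.
If it is in envelope 3 (prior 1/12): the presenter has 2 equally likely choices, so probability 1/2; weight (1/12)·(1/2) = 1/24.
If it is in envelope 4 (prior 1/6): the presenter opened envelope 4, so this case is ruled out; weight (1/6)·0 = 0.
The weights sum to 13/36.
So P(the cheque in envelope 1 | the presenter opened envelope 4) = (1/9) / (13/36) = 4/13.

4/13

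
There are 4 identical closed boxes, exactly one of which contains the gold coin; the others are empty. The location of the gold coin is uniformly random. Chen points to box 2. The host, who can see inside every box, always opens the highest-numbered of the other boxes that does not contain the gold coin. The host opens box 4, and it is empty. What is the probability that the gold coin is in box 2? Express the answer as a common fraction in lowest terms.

Consider each possible location of the gold coin in turn.
If it is in any of boxes 1, 2, and 3 (prior 1/4 each): box 4 is the highest-numbered option available, probability 1; weight (1/4)·1 = 1/4 each.
If it is in box 4 (prior 1/4): the host opened box 4, so this case is ruled out; weight (1/4)·0 = 0.
The weights sum to 3/4.
So P(the gold coin in box 2 | the host opened box 4) = (1/4) / (3/4) = 1/3.

1/3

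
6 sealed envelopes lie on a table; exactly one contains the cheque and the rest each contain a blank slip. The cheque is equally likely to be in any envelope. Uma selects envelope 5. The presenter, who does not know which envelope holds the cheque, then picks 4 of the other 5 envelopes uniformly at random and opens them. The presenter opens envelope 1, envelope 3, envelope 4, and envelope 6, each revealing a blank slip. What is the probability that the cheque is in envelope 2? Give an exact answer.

1/2

Apply Bayes' rule, conditioning on where the cheque actually is.
If it is in any of envelopes 1, 3, 4, and 6 (prior 1/6 each): that envelope was opened and seen not to hold the prize — ruled out; weight (1/6)·0 = 0 each.
If it is in either of envelopes 2 and 5 (prior 1/6 each): the presenter picks exactly this set with probability 1/5 regardless, and none is the prize; weight (1/6)·(1/5) = 1/30 each.
The weights sum to 1/15.
So P(the cheque in envelope 2 | the presenter opened envelope 1, envelope 3, envelope 4, and envelope 6) = (1/30) / (1/15) = 1/2.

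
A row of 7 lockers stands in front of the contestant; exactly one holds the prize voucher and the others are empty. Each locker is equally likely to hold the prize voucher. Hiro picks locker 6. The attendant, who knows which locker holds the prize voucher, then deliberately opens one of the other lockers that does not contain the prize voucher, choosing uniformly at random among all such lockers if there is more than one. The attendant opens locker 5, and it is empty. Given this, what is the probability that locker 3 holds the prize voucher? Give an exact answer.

6/35

Condition on the true location of the prize voucher.
If it is in any of lockers 1, 2, 3, 4, and 7 (prior 1/7 each): the attendant has 5 equally likely choices, so probability 1/5; weight (1/7)·(1/5) = 1/35 each.
If it is in locker 5 (prior 1/7): the attendant opened locker 5, so this case is ruled out; weight (1/7)·0 = 0.
If it is in locker 6 (prior 1/7): the attendant has 6 equally likely choices, so probability 1/6; weight (1/7)·(1/6) = 1/42.
The weights sum to 1/6.
So P(the prize voucher in locker 3 | the attendant opened locker 5) = (1/35) / (1/6) = 6/35.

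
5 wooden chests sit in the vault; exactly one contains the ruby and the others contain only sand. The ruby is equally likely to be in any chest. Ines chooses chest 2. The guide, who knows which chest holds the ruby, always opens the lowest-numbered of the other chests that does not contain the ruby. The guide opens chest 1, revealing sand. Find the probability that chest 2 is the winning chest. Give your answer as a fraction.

Consider each possible location of the ruby in turn.
If it is in chest 1 (prior 1/5): the guide opened chest 1, so this case is ruled out; weight (1/5)·0 = 0.
If it is in any of chests 2, 3, 4, and 5 (prior 1/5 each): chest 1 is the lowest-numbered option available, probability 1; weight (1/5)·1 = 1/5 each.
The weights sum to 4/5.
So P(the ruby in chest 2 | the guide opened chest 1) = (1/5) / (4/5) = 1/4.

1/4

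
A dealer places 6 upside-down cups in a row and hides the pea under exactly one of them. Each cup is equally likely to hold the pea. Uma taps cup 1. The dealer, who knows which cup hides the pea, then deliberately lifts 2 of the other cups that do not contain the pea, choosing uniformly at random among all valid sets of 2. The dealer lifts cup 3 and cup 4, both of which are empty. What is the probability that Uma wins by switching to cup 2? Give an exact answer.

Condition on the true location of the pea.
If it is under cup 1 (prior 1/6): the dealer has 10 equally likely choices, so probability 1/10; weight (1/6)·(1/10) = 1/60.
If it is under any of cups 2, 5, and 6 (prior 1/6 each): the dealer has 6 equally likely choices, so probability 1/6; weight (1/6)·(1/6) = 1/36 each.
If it is under either of cups 3 and 4 (prior 1/6 each): that cup was opened and seen not to hold the prize — ruled out; weight (1/6)·0 = 0 each.
The weights sum to 1/10.
So P(the pea under cup 2 | the dealer opened cup 3 and cup 4) = (1/36) / (1/10) = 5/18.

5/18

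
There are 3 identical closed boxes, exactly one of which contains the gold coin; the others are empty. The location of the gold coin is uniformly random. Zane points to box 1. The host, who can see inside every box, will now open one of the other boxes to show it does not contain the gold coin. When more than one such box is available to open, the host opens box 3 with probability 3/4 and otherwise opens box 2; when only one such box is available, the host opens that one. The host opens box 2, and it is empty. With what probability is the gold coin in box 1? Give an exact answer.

Consider each possible location of the gold coin in turn.
If it is in box 1 (prior 1/3): box 3 is available but not opened, probability 1/4; weight (1/3)·(1/4) = 1/12.
If it is in box 2 (prior 1/3): the host opened box 2, so this case is ruled out; weight (1/3)·0 = 0.
If it is in box 3 (prior 1/3): only box 2 is available, probability 1; weight (1/3)·1 = 1/3.
The weights sum to 5/12.
So P(the gold coin in box 1 | the host opened box 2) = (1/12) / (5/12) = 1/5.

1/5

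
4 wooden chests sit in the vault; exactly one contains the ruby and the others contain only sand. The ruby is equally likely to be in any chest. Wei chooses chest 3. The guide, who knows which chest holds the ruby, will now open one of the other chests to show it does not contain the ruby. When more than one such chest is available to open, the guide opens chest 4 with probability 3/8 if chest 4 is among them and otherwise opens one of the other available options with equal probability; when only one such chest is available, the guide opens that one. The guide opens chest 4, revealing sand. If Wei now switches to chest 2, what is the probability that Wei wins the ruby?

Consider each possible location of the ruby in turn.
If it is in any of chests 1, 2, and 3 (prior 1/4 each): chest 4 is available, opened with probability 3/8; weight (1/4)·(3/8) = 3/32 each.
If it is in chest 4 (prior 1/4): the guide opened chest 4, so this case is ruled out; weight (1/4)·0 = 0.
The weights sum to 9/32.
So P(the ruby in chest 2 | the guide opened chest 4) = (3/32) / (9/32) = 1/3.

1/3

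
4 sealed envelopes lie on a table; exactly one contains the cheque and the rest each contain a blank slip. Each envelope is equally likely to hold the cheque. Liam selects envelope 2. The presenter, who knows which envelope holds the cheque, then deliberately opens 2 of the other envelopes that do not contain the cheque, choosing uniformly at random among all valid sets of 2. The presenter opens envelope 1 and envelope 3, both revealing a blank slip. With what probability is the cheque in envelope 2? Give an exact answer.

1/4

Consider each possible location of the cheque in turn.
If it is in either of envelopes 1 and 3 (prior 1/4 each): that envelope was opened and seen not to hold the prize — ruled out; weight (1/4)·0 = 0 each.
If it is in envelope 2 (prior 1/4): the presenter has 3 equally likely choices, so probability 1/3; weight (1/4)·(1/3) = 1/12.
If it is in envelope 4 (prior 1/4): the presenter has no choice, probability 1; weight (1/4)·1 = 1/4.
The weights sum to 1/3.
So P(the cheque in envelope 2 | the presenter opened envelope 1 and envelope 3) = (1/12) / (1/3) = 1/4.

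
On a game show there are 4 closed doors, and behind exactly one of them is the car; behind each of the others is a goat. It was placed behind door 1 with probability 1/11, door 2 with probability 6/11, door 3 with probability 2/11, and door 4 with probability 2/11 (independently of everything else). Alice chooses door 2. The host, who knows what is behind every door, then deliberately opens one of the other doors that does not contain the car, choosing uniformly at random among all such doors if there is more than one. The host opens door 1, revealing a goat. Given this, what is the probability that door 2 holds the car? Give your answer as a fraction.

Apply Bayes' rule, conditioning on where the car actually is.
If it is behind door 1 (prior 1/11): the host opened door 1, so this case is ruled out; weight (1/11)·0 = 0.
If it is behind door 2 (prior 6/11): the host has 3 equally likely choices, so probability 1/3; weight (6/11)·(1/3) = 2/11.
If it is behind either of doors 3 and 4 (prior 2/11 each): the host has 2 equally likely choices, so probability 1/2; weight (2/11)·(1/2) = 1/11 each.
The weights sum to 4/11.
So P(the car behind door 2 | the host opened door 1) = (2/11) / (4/11) = 1/2.

1/2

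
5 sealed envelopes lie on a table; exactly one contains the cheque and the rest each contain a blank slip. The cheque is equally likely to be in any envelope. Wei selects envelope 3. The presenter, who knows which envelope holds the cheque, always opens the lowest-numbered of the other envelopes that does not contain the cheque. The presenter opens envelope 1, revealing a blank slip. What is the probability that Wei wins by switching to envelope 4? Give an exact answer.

Consider each possible location of the cheque in turn.
If it is in envelope 1 (prior 1/5): the presenter opened envelope 1, so this case is ruled out; weight (1/5)·0 = 0.
If it is in any of envelopes 2, 3, 4, and 5 (prior 1/5 each): envelope 1 is the lowest-numbered option available, probability 1; weight (1/5)·1 = 1/5 each.
The weights sum to 4/5.
So P(the cheque in envelope 4 | the presenter opened envelope 1) = (1/5) / (4/5) = 1/4.

1/4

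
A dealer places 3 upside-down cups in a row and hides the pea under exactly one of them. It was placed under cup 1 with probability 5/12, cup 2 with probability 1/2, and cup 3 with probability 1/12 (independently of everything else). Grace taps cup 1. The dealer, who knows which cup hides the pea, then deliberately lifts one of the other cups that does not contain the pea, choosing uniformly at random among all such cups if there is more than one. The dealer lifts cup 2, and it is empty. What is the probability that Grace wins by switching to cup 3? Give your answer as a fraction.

2/7

Apply Bayes' rule, conditioning on where the pea actually is.
If it is under cup 1 (prior 5/12): the dealer has 2 equally likely choices, so probability 1/2; weight (5/12)·(1/2) = 5/24.
If it is under cup 2 (prior 1/2): the dealer opened cup 2, so this case is ruled out; weight (1/2)·0 = 0.
If it is under cup 3 (prior 1/12): the dealer has no choice, probability 1; weight (1/12)·1 = 1/12.
The weights sum to 7/24.
So P(the pea under cup 3 | the dealer opened cup 2) = (1/12) / (7/24) = 2/7.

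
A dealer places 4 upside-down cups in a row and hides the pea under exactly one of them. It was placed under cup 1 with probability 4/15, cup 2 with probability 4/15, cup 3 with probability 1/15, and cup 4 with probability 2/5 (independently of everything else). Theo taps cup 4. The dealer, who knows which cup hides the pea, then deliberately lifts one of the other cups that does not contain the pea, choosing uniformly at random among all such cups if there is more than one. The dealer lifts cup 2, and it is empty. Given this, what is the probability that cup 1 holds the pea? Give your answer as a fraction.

4/9

Condition on the true location of the pea.
If it is under cup 1 (prior 4/15): the dealer has 2 equally likely choices, so probability 1/2; weight (4/15)·(1/2) = 2/15.
If it is under cup 2 (prior 4/15): the dealer opened cup 2, so this case is ruled out; weight (4/15)·0 = 0.
If it is under cup 3 (prior 1/15): the dealer has 2 equally likely choices, so probability 1/2; weight (1/15)·(1/2) = 1/30.
If it is under cup 4 (prior 2/5): the dealer has 3 equally likely choices, so probability 1/3; weight (2/5)·(1/3) = 2/15.
The weights sum to 3/10.
So P(the pea under cup 1 | the dealer opened cup 2) = (2/15) / (3/10) = 4/9.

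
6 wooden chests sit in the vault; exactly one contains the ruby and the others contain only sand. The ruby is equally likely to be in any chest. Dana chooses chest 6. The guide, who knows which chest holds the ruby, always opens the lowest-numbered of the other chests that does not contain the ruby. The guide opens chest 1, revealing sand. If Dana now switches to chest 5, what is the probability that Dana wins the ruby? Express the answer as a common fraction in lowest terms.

Apply Bayes' rule, conditioning on where the ruby actually is.
If it is in chest 1 (prior 1/6): the guide opened chest 1, so this case is ruled out; weight (1/6)·0 = 0.
If it is in any of chests 2, 3, 4, 5, and 6 (prior 1/6 each): chest 1 is the lowest-numbered option available, probability 1; weight (1/6)·1 = 1/6 each.
The weights sum to 5/6.
So P(the ruby in chest 5 | the guide opened chest 1) = (1/6) / (5/6) = 1/5.

1/5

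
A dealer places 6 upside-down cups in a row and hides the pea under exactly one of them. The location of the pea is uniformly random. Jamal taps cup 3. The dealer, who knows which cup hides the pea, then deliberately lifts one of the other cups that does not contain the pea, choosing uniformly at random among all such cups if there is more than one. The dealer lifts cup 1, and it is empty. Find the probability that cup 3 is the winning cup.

1/6

Apply Bayes' rule, conditioning on where the pea actually is.
If it is under cup 1 (prior 1/6): the dealer opened cup 1, so this case is ruled out; weight (1/6)·0 = 0.
If it is under any of cups 2, 4, 5, and 6 (prior 1/6 each): the dealer has 4 equally likely choices, so probability 1/4; weight (1/6)·(1/4) = 1/24 each.
If it is under cup 3 (prior 1/6): the dealer has 5 equally likely choices, so probability 1/5; weight (1/6)·(1/5) = 1/30.
The weights sum to 1/5.
So P(the pea under cup 3 | the dealer opened cup 1) = (1/30) / (1/5) = 1/6.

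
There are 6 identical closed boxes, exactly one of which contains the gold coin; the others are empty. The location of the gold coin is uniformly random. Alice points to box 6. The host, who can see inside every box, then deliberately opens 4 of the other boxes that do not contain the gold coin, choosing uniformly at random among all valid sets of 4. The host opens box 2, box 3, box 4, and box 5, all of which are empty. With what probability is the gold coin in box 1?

5/6

Condition on the true location of the gold coin.
If it is in box 1 (prior 1/6): the host has no choice, probability 1; weight (1/6)·1 = 1/6.
If it is in any of boxes 2, 3, 4, and 5 (prior 1/6 each): that box was opened and seen not to hold the prize — ruled out; weight (1/6)·0 = 0 each.
If it is in box 6 (prior 1/6): the host has 5 equally likely choices, so probability 1/5; weight (1/6)·(1/5) = 1/30.
The weights sum to 1/5.
So P(the gold coin in box 1 | the host opened box 2, box 3, box 4, and box 5) = (1/6) / (1/5) = 5/6.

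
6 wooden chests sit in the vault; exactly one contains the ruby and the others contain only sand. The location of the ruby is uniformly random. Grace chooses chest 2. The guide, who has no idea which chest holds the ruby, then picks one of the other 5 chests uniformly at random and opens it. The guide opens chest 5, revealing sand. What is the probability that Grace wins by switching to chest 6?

Condition on the true location of the ruby.
If it is in any of chests 1, 2, 3, 4, and 6 (prior 1/6 each): the guide picks chest 5 with probability 1/5 regardless, and it is not the prize; weight (1/6)·(1/5) = 1/30 each.
If it is in chest 5 (prior 1/6): the guide opened chest 5, so this case is ruled out; weight (1/6)·0 = 0.
The weights sum to 1/6.
So P(the ruby in chest 6 | the guide opened chest 5) = (1/30) / (1/6) = 1/5.

1/5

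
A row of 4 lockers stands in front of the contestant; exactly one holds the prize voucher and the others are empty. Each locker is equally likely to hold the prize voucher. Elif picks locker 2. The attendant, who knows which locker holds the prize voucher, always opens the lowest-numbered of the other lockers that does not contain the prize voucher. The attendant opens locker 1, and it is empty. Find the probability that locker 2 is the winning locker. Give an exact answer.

1/3

Condition on the true location of the prize voucher.
If it is in locker 1 (prior 1/4): the attendant opened locker 1, so this case is ruled out; weight (1/4)·0 = 0.
If it is in any of lockers 2, 3, and 4 (prior 1/4 each): locker 1 is the lowest-numbered option available, probability 1; weight (1/4)·1 = 1/4 each.
The weights sum to 3/4.
So P(the prize voucher in locker 2 | the attendant opened locker 1) = (1/4) / (3/4) = 1/3.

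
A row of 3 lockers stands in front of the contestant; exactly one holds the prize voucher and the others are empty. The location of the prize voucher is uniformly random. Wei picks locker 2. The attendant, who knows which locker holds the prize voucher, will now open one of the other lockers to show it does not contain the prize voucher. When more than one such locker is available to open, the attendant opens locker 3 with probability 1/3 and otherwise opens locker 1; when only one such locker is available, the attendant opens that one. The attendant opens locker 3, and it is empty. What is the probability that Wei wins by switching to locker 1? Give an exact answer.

3/4

Consider each possible location of the prize voucher in turn.
If it is in locker 1 (prior 1/3): only locker 3 is available, probability 1; weight (1/3)·1 = 1/3.
If it is in locker 2 (prior 1/3): locker 3 is available, opened with probability 1/3; weight (1/3)·(1/3) = 1/9.
If it is in locker 3 (prior 1/3): the attendant opened locker 3, so this case is ruled out; weight (1/3)·0 = 0.
The weights sum to 4/9.
So P(the prize voucher in locker 1 | the attendant opened locker 3) = (1/3) / (4/9) = 3/4.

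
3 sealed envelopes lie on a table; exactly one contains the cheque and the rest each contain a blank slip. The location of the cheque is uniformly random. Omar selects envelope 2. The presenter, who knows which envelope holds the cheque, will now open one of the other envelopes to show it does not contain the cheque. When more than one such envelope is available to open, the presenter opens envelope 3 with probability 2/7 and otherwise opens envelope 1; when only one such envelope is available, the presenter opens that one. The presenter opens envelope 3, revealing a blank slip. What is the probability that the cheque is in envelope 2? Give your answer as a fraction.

Consider each possible location of the cheque in turn.
If it is in envelope 1 (prior 1/3): only envelope 3 is available, probability 1; weight (1/3)·1 = 1/3.
If it is in envelope 2 (prior 1/3): envelope 3 is available, opened with probability 2/7; weight (1/3)·(2/7) = 2/21.
If it is in envelope 3 (prior 1/3): the presenter opened envelope 3, so this case is ruled out; weight (1/3)·0 = 0.
The weights sum to 3/7.
So P(the cheque in envelope 2 | the presenter opened envelope 3) = (2/21) / (3/7) = 2/9.

2/9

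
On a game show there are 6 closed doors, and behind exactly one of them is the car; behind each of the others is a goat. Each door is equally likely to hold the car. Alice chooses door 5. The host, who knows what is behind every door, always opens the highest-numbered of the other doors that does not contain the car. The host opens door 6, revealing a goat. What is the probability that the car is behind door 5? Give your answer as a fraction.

Condition on the true location of the car.
If it is behind any of doors 1, 2, 3, 4, and 5 (prior 1/6 each): door 6 is the highest-numbered option available, probability 1; weight (1/6)·1 = 1/6 each.
If it is behind door 6 (prior 1/6): the host opened door 6, so this case is ruled out; weight (1/6)·0 = 0.
The weights sum to 5/6.
So P(the car behind door 5 | the host opened door 6) = (1/6) / (5/6) = 1/5.

1/5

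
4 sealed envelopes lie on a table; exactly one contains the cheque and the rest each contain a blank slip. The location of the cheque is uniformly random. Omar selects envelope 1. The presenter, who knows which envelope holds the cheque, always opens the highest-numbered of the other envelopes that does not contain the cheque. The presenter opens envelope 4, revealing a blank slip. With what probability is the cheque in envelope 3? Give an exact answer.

Condition on the true location of the cheque.
If it is in any of envelopes 1, 2, and 3 (prior 1/4 each): envelope 4 is the highest-numbered option available, probability 1; weight (1/4)·1 = 1/4 each.
If it is in envelope 4 (prior 1/4): the presenter opened envelope 4, so this case is ruled out; weight (1/4)·0 = 0.
The weights sum to 3/4.
So P(the cheque in envelope 3 | the presenter opened envelope 4) = (1/4) / (3/4) = 1/3.

1/3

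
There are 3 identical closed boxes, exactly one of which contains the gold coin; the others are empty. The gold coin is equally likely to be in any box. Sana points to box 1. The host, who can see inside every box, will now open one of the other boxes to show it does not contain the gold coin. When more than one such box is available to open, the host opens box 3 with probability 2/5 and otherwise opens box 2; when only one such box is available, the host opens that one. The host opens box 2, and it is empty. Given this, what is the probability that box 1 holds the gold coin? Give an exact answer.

Condition on the true location of the gold coin.
If it is in box 1 (prior 1/3): box 3 is available but not opened, probability 3/5; weight (1/3)·(3/5) = 1/5.
If it is in box 2 (prior 1/3): the host opened box 2, so this case is ruled out; weight (1/3)·0 = 0.
If it is in box 3 (prior 1/3): only box 2 is available, probability 1; weight (1/3)·1 = 1/3.
The weights sum to 8/15.
So P(the gold coin in box 1 | the host opened box 2) = (1/5) / (8/15) = 3/8.

3/8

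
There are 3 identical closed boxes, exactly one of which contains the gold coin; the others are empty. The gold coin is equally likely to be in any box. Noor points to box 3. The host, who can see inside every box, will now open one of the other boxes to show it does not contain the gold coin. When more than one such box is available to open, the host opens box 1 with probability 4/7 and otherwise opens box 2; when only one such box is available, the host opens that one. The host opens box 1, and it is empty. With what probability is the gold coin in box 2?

Apply Bayes' rule, conditioning on where the gold coin actually is.
If it is in box 1 (prior 1/3): the host opened box 1, so this case is ruled out; weight (1/3)·0 = 0.
If it is in box 2 (prior 1/3): only box 1 is available, probability 1; weight (1/3)·1 = 1/3.
If it is in box 3 (prior 1/3): box 1 is available, opened with probability 4/7; weight (1/3)·(4/7) = 4/21.
The weights sum to 11/21.
So P(the gold coin in box 2 | the host opened box 1) = (1/3) / (11/21) = 7/11.

7/11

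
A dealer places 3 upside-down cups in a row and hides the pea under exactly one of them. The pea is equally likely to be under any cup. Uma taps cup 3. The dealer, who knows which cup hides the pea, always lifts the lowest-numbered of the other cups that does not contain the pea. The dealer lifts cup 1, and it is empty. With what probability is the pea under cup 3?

1/2

Consider each possible location of the pea in turn.
If it is under cup 1 (prior 1/3): the dealer opened cup 1, so this case is ruled out; weight (1/3)·0 = 0.
If it is under either of cups 2 and 3 (prior 1/3 each): cup 1 is the lowest-numbered option available, probability 1; weight (1/3)·1 = 1/3 each.
The weights sum to 2/3.
So P(the pea under cup 3 | the dealer opened cup 1) = (1/3) / (2/3) = 1/2.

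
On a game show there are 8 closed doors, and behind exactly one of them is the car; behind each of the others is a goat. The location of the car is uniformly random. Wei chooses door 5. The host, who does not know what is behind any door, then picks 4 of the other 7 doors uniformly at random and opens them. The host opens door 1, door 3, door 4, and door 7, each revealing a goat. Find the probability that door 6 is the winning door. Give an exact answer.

Consider each possible location of the car in turn.
If it is behind any of doors 1, 3, 4, and 7 (prior 1/8 each): that door was opened and seen not to hold the prize — ruled out; weight (1/8)·0 = 0 each.
If it is behind any of doors 2, 5, 6, and 8 (prior 1/8 each): the host picks exactly this set with probability 1/35 regardless, and none is the prize; weight (1/8)·(1/35) = 1/280 each.
The weights sum to 1/70.
So P(the car behind door 6 | the host opened door 1, door 3, door 4, and door 7) = (1/280) / (1/70) = 1/4.

1/4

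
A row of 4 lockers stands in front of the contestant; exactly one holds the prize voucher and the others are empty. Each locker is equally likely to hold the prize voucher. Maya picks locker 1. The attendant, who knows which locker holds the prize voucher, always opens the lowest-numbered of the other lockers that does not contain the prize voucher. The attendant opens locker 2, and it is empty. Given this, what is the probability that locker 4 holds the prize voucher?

Apply Bayes' rule, conditioning on where the prize voucher actually is.
If it is in any of lockers 1, 3, and 4 (prior 1/4 each): locker 2 is the lowest-numbered option available, probability 1; weight (1/4)·1 = 1/4 each.
If it is in locker 2 (prior 1/4): the attendant opened locker 2, so this case is ruled out; weight (1/4)·0 = 0.
The weights sum to 3/4.
So P(the prize voucher in locker 4 | the attendant opened locker 2) = (1/4) / (3/4) = 1/3.

1/3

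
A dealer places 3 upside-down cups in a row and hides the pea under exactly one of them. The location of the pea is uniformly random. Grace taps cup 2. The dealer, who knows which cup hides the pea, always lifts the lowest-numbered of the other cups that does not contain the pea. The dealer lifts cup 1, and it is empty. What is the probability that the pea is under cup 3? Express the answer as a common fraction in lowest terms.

1/2

Apply Bayes' rule, conditioning on where the pea actually is.
If it is under cup 1 (prior 1/3): the dealer opened cup 1, so this case is ruled out; weight (1/3)·0 = 0.
If it is under either of cups 2 and 3 (prior 1/3 each): cup 1 is the lowest-numbered option available, probability 1; weight (1/3)·1 = 1/3 each.
The weights sum to 2/3.
So P(the pea under cup 3 | the dealer opened cup 1) = (1/3) / (2/3) = 1/2.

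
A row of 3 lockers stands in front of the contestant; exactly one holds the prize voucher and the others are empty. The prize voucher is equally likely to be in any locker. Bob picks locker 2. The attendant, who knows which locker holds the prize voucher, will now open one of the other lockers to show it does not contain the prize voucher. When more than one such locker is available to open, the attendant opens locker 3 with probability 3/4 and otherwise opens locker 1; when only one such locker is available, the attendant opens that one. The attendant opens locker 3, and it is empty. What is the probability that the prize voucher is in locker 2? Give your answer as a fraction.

3/7

Consider each possible location of the prize voucher in turn.
If it is in locker 1 (prior 1/3): only locker 3 is available, probability 1; weight (1/3)·1 = 1/3.
If it is in locker 2 (prior 1/3): locker 3 is available, opened with probability 3/4; weight (1/3)·(3/4) = 1/4.
If it is in locker 3 (prior 1/3): the attendant opened locker 3, so this case is ruled out; weight (1/3)·0 = 0.
The weights sum to 7/12.
So P(the prize voucher in locker 2 | the attendant opened locker 3) = (1/4) / (7/12) = 3/7.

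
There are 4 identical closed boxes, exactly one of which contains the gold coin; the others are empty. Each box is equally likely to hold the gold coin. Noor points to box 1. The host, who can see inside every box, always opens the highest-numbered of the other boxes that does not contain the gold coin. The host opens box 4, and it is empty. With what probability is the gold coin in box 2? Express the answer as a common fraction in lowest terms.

1/3

Apply Bayes' rule, conditioning on where the gold coin actually is.
If it is in any of boxes 1, 2, and 3 (prior 1/4 each): box 4 is the highest-numbered option available, probability 1; weight (1/4)·1 = 1/4 each.
If it is in box 4 (prior 1/4): the host opened box 4, so this case is ruled out; weight (1/4)·0 = 0.
The weights sum to 3/4.
So P(the gold coin in box 2 | the host opened box 4) = (1/4) / (3/4) = 1/3.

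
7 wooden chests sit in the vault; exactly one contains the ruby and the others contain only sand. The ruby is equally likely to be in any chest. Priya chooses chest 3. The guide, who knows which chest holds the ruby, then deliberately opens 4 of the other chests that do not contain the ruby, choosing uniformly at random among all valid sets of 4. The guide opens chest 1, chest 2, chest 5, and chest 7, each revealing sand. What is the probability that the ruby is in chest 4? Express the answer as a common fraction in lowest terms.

Condition on the true location of the ruby.
If it is in any of chests 1, 2, 5, and 7 (prior 1/7 each): that chest was opened and seen not to hold the prize — ruled out; weight (1/7)·0 = 0 each.
If it is in chest 3 (prior 1/7): the guide has 15 equally likely choices, so probability 1/15; weight (1/7)·(1/15) = 1/105.
If it is in either of chests 4 and 6 (prior 1/7 each): the guide has 5 equally likely choices, so probability 1/5; weight (1/7)·(1/5) = 1/35 each.
The weights sum to 1/15.
So P(the ruby in chest 4 | the guide opened chest 1, chest 2, chest 5, and chest 7) = (1/35) / (1/15) = 3/7.

3/7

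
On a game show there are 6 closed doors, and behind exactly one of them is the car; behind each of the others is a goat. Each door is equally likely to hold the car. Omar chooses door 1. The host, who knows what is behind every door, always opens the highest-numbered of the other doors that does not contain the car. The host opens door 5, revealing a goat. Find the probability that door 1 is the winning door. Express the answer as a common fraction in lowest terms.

Condition on the true location of the car.
If it is behind any of doors 1, 2, 3, and 4 (prior 1/6 each): the host would have opened door 6 instead, probability 0; weight (1/6)·0 = 0 each.
If it is behind door 5 (prior 1/6): the host opened door 5, so this case is ruled out; weight (1/6)·0 = 0.
If it is behind door 6 (prior 1/6): door 5 is the highest-numbered option available, probability 1; weight (1/6)·1 = 1/6.
The weights sum to 1/6.
So P(the car behind door 1 | the host opened door 5) = 0 / (1/6) = 0.

0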